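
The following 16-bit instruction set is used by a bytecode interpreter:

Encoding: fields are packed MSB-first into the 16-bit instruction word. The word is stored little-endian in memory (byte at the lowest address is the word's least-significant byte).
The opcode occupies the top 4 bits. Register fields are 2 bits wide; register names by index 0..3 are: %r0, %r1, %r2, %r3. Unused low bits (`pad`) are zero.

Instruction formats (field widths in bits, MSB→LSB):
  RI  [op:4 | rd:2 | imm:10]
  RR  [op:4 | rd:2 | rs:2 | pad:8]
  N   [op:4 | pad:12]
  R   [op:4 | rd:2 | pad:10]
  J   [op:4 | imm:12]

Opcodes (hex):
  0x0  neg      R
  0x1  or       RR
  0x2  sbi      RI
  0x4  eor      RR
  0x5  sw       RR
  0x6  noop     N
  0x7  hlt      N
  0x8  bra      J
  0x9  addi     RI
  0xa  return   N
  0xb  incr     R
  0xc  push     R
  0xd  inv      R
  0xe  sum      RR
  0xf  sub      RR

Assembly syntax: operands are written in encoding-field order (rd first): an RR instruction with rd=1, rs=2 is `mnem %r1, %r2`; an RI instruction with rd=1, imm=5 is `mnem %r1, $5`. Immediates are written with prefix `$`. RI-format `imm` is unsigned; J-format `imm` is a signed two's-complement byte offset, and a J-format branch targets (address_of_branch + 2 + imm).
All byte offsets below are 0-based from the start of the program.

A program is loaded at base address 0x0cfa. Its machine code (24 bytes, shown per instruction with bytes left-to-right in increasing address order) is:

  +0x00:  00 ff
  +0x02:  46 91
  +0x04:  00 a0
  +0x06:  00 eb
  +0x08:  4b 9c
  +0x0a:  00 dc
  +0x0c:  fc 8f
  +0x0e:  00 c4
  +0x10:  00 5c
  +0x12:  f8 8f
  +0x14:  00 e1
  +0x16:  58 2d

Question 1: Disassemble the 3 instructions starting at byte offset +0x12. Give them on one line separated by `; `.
bra $-8; sum %r0, %r1; sbi %r3, $344

@+12  little-endian(f8 8f) = 0x8ff8
  op=0x8ff8>>12=0x8 ⇒ bra (J)
  [11:0] imm=4088 (s12→-8) = $-8
@+14  little-endian(00 e1) = 0xe100
  op=0xe100>>12=0xe ⇒ sum (RR)
  [11:10] rd=0 = %r0
  [9:8] rs=1 = %r1
@+16  little-endian(58 2d) = 0x2d58
  op=0x2d58>>12=0x2 ⇒ sbi (RI)
  [11:10] rd=3 = %r3
  [9:0] imm=344 = $344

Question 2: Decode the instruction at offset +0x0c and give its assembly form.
bra $-4

+0x0c: fc 8f ⇒ word 0x8ffc (little)
  top 4b → 0x8 → bra [J]
  imm@[11:0]=0xffc (s12→-4) ⇒ $-4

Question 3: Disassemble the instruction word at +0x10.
sw %r3, %r0

+0x10: 00 5c ⇒ word 0x5c00 (little)
  top 4b → 0x5 → sw [RR]
  rd: (w>>10)&0x3=0x3 → %r3
  rs: (w>>8)&0x3=0x0 → %r0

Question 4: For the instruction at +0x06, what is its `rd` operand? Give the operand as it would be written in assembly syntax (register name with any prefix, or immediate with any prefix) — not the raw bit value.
@+06  little-endian(00 eb) = 0xeb00
  top 4b → 0xe → sum [RR]
  [11:10] rd=2 = %r2
  [9:8] rs=3 = %r3

%r2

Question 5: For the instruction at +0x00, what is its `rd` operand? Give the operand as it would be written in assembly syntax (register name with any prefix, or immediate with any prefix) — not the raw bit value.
%r3

off 0x00: read 00 ff as little → 0xff00
  op=0xff00>>12=0xf ⇒ sub (RR)
  [11:10] rd=3 = %r3
  [9:8] rs=3 = %r3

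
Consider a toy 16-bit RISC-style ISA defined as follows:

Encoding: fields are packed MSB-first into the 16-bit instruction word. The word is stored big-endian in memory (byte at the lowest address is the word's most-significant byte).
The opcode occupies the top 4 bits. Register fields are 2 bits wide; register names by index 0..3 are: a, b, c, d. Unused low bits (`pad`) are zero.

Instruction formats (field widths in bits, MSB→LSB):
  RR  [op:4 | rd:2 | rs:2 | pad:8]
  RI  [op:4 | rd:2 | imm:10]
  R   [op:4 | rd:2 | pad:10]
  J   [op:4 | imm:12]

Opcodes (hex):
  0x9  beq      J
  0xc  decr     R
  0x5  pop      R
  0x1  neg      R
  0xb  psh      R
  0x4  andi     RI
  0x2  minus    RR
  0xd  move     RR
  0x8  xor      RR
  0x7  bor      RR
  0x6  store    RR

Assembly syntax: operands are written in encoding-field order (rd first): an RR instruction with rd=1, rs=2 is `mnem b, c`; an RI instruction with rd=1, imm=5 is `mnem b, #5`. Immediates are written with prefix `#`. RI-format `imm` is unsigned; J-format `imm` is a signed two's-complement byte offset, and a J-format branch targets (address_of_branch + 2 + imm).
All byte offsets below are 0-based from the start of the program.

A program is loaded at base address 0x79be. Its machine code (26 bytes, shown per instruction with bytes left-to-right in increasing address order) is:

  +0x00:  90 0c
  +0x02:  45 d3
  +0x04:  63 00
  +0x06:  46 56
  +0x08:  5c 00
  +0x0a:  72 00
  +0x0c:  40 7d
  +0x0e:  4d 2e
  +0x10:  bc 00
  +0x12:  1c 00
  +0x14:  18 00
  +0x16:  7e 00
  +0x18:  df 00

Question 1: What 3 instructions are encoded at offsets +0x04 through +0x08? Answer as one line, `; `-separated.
off 0x04: read 63 00 as big → 0x6300
  opcode bits[15:12]=0x6: store/RR
  [11:10] rd=0 = a
  [9:8] rs=3 = d
off 0x06: read 46 56 as big → 0x4656
  opcode bits[15:12]=0x4: andi/RI
  [11:10] rd=1 = b
  [9:0] imm=598 = #598
off 0x08: read 5c 00 as big → 0x5c00
  opcode bits[15:12]=0x5: pop/R
  [11:10] rd=3 = d

store a, d; andi b, #598; pop d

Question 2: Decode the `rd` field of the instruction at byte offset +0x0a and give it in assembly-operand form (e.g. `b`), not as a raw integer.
a

off 0x0a: read 72 00 as big → 0x7200
  top 4b → 0x7 → bor [RR]
  rd@[11:10]=0x0 ⇒ a
  rs@[9:8]=0x2 ⇒ c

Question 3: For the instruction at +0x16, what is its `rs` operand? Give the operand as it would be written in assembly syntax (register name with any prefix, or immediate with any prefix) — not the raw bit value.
off 0x16: read 7e 00 as big → 0x7e00
  top 4b → 0x7 → bor [RR]
  rd: (w>>10)&0x3=0x3 → d
  rs: (w>>8)&0x3=0x2 → c

c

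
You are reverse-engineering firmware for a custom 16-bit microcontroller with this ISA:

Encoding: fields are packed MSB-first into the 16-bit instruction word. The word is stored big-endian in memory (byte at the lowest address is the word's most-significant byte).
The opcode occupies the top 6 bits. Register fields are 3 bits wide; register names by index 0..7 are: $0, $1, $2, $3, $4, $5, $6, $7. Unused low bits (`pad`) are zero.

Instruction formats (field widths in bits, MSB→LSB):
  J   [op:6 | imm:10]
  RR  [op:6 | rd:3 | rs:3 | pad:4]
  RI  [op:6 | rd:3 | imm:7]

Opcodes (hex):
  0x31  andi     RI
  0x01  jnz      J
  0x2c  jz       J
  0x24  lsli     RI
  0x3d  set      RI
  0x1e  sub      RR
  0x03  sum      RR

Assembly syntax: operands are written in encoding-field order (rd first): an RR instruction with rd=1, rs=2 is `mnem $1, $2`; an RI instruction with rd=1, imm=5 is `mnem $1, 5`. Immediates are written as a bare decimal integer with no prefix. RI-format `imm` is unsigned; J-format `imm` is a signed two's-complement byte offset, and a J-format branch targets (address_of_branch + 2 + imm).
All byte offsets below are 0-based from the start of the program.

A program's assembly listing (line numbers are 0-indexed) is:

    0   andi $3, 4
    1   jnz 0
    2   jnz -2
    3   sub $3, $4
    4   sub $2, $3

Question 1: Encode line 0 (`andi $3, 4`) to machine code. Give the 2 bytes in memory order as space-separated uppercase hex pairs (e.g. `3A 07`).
C5 84

0. andi fields op=0x31:6|rd=3:3|imm=4:7 → word c584h → c5 84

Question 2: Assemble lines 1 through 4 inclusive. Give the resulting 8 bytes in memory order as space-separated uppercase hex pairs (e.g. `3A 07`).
04 00 07 FE 79 C0 79 30

1. jnz fields op=0x1:6|imm=0:10 → word 0400h → 04 00
2. jnz fields op=0x1:6|imm=-2:10 → word 07feh → 07 fe
3. sub fields op=0x1e:6|rd=3:3|rs=4:3|pad=0:4 → word 79c0h → 79 c0
4. sub fields op=0x1e:6|rd=2:3|rs=3:3|pad=0:4 → word 7930h → 79 30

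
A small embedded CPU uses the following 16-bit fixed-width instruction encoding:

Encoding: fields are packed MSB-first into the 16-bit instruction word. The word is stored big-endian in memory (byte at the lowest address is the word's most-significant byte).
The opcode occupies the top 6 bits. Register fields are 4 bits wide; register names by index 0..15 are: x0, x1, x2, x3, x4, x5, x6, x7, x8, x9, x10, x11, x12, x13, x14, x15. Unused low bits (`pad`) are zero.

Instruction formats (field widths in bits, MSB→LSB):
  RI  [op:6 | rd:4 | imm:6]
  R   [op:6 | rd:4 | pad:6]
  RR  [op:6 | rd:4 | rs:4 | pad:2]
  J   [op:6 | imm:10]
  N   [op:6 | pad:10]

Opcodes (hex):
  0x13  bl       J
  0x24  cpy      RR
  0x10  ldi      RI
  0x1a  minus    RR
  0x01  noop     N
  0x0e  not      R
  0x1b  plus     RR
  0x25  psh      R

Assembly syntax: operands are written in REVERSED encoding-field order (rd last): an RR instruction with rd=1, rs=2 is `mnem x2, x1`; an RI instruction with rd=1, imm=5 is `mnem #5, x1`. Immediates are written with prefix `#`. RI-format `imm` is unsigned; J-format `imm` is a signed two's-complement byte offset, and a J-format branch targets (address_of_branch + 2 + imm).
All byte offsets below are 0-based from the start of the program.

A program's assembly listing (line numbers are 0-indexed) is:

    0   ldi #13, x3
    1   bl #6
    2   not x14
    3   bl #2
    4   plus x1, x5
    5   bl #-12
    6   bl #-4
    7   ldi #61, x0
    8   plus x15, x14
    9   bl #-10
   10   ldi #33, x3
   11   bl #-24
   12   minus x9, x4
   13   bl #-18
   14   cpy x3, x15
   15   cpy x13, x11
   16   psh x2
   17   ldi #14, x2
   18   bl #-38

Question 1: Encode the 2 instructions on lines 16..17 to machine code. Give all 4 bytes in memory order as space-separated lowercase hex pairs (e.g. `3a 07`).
94 80 40 8e

L16: psh op=0x25:6|rd=2:4|pad=0:6 ⇒ 0x9480 ⇒ big 94 80
L17: ldi op=0x10:6|rd=2:4|imm=14:6 ⇒ 0x408e ⇒ big 40 8e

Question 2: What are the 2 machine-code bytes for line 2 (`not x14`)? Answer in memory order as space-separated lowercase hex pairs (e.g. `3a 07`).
L2: not op=0xe:6|rd=14:4|pad=0:6 ⇒ 0x3b80 ⇒ big 3b 80

3b 80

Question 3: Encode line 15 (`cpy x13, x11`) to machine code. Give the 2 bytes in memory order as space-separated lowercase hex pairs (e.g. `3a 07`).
92 f4

15. cpy fields op=0x24:6|rd=11:4|rs=13:4|pad=0:2 → word 92f4h → 92 f4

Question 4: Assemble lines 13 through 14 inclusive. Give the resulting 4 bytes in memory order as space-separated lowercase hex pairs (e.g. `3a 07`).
L13: bl op=0x13:6|imm=-18:10 ⇒ 0x4fee ⇒ big 4f ee
L14: cpy op=0x24:6|rd=15:4|rs=3:4|pad=0:2 ⇒ 0x93cc ⇒ big 93 cc

4f ee 93 cc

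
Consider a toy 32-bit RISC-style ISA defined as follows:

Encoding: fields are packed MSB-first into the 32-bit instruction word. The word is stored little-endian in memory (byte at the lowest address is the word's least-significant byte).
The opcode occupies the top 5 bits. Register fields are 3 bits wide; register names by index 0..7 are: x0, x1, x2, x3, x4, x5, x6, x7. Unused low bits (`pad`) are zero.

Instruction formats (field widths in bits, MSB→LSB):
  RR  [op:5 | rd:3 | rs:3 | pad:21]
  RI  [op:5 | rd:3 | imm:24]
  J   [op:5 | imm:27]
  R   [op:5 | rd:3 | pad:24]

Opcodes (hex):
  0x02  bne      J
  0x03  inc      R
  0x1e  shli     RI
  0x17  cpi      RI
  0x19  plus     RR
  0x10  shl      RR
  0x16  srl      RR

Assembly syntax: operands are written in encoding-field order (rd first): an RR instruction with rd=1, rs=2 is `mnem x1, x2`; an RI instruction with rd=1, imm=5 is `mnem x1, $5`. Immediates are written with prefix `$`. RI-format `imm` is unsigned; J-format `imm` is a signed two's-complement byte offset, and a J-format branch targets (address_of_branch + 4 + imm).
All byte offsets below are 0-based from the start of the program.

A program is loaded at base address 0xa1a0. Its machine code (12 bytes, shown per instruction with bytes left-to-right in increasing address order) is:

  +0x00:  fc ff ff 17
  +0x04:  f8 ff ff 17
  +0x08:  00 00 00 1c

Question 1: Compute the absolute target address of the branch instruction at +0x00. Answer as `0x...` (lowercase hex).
off 0x00: read fc ff ff 17 as little → 0x17fffffc
  top 5b → 0x2 → bne [J]
  imm@[26:0]=0x7fffffc (s27→-4) ⇒ $-4
  target = base 0xa1a0 + off 0x00 + 4 + imm -4 = 0xa1a0

0xa1a0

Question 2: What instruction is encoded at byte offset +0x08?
[08] 00 00 00 1c → 0x1c000000
  opcode bits[31:27]=0x3: inc/R
  rd: (w>>24)&0x7=0x4 → x4

inc x4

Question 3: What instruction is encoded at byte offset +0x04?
bne $-8

off 0x04: read f8 ff ff 17 as little → 0x17fffff8
  op=0x17fffff8>>27=0x2 ⇒ bne (J)
  imm: (w>>0)&0x7ffffff=0x7fffff8 (s27→-8) → $-8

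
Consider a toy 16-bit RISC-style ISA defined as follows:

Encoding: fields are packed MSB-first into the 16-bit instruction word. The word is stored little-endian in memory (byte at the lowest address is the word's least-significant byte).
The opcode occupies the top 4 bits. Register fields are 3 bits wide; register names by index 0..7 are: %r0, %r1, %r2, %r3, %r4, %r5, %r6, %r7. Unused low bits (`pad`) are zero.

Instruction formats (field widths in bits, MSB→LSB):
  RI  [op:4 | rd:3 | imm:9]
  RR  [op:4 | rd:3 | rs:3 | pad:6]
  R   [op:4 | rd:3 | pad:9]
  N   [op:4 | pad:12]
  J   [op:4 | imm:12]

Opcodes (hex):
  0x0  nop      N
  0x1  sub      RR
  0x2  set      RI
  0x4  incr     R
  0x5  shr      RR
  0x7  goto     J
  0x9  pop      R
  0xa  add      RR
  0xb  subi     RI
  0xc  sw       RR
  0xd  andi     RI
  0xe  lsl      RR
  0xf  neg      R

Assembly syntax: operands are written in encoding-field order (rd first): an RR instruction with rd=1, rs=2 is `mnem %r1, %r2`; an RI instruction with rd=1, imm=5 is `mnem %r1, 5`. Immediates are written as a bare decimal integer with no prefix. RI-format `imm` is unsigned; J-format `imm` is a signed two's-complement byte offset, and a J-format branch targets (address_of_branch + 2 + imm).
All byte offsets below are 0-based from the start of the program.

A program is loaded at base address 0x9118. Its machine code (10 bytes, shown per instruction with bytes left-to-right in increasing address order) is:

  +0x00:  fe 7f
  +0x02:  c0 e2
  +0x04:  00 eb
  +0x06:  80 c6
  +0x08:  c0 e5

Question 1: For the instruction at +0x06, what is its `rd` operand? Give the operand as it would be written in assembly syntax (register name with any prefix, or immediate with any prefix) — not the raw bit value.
%r3

@+06  little-endian(80 c6) = 0xc680
  top 4b → 0xc → sw [RR]
  rd@[11:9]=0x3 ⇒ %r3
  rs@[8:6]=0x2 ⇒ %r2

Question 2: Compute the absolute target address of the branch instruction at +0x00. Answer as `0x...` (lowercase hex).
off 0x00: read fe 7f as little → 0x7ffe
  opcode bits[15:12]=0x7: goto/J
  [11:0] imm=4094 (s12→-2) = -2
  target = base 0x9118 + off 0x00 + 2 + imm -2 = 0x9118

0x9118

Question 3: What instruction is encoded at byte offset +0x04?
lsl %r5, %r4

[04] 00 eb → 0xeb00
  op=0xeb00>>12=0xe ⇒ lsl (RR)
  rd@[11:9]=0x5 ⇒ %r5
  rs@[8:6]=0x4 ⇒ %r4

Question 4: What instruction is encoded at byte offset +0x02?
lsl %r1, %r3

off 0x02: read c0 e2 as little → 0xe2c0
  opcode bits[15:12]=0xe: lsl/RR
  rd: (w>>9)&0x7=0x1 → %r1
  rs: (w>>6)&0x7=0x3 → %r3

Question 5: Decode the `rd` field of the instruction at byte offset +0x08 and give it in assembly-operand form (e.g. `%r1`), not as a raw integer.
%r2

[08] c0 e5 → 0xe5c0
  op=0xe5c0>>12=0xe ⇒ lsl (RR)
  [11:9] rd=2 = %r2
  [8:6] rs=7 = %r7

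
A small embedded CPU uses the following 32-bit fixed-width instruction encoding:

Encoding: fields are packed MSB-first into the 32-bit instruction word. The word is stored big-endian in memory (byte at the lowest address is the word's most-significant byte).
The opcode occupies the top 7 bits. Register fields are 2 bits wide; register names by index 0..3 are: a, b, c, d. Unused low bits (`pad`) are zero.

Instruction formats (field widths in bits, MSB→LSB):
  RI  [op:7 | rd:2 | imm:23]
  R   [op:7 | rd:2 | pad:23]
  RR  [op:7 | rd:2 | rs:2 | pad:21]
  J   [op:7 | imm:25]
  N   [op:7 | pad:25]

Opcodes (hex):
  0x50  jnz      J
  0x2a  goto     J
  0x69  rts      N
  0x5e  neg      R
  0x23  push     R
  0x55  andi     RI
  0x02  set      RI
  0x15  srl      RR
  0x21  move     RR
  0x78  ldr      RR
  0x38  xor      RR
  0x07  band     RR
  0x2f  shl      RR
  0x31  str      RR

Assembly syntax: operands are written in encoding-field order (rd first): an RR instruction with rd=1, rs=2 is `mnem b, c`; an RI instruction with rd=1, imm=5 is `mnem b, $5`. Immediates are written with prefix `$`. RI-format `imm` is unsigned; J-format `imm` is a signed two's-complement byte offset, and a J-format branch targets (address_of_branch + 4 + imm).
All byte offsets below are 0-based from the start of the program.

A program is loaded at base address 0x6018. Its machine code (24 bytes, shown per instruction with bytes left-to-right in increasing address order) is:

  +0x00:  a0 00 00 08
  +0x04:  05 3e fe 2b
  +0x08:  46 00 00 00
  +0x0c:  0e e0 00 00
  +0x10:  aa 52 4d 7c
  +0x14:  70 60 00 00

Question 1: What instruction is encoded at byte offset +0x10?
andi a, $5393788

[10] aa 52 4d 7c → 0xaa524d7c
  op=0xaa524d7c>>25=0x55 ⇒ andi (RI)
  rd@[24:23]=0x0 ⇒ a
  imm@[22:0]=0x524d7c ⇒ $5393788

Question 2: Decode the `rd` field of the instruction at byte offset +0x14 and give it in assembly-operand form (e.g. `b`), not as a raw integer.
a

[14] 70 60 00 00 → 0x70600000
  top 7b → 0x38 → xor [RR]
  rd: (w>>23)&0x3=0x0 → a
  rs: (w>>21)&0x3=0x3 → d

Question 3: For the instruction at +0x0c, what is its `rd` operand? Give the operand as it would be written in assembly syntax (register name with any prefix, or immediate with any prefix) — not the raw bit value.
b

@+0c  big-endian(0e e0 00 00) = 0x0ee00000
  op=0x0ee00000>>25=0x7 ⇒ band (RR)
  rd: (w>>23)&0x3=0x1 → b
  rs: (w>>21)&0x3=0x3 → d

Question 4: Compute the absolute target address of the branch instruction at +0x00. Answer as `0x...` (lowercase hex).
0x6024

+0x00: a0 00 00 08 ⇒ word 0xa0000008 (big)
  top 7b → 0x50 → jnz [J]
  imm@[24:0]=0x8 ⇒ $8
  target = base 0x6018 + off 0x00 + 4 + imm 8 = 0x6024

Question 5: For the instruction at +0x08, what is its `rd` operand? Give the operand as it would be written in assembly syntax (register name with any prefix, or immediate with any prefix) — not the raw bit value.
+0x08: 46 00 00 00 ⇒ word 0x46000000 (big)
  top 7b → 0x23 → push [R]
  rd: (w>>23)&0x3=0x0 → a

a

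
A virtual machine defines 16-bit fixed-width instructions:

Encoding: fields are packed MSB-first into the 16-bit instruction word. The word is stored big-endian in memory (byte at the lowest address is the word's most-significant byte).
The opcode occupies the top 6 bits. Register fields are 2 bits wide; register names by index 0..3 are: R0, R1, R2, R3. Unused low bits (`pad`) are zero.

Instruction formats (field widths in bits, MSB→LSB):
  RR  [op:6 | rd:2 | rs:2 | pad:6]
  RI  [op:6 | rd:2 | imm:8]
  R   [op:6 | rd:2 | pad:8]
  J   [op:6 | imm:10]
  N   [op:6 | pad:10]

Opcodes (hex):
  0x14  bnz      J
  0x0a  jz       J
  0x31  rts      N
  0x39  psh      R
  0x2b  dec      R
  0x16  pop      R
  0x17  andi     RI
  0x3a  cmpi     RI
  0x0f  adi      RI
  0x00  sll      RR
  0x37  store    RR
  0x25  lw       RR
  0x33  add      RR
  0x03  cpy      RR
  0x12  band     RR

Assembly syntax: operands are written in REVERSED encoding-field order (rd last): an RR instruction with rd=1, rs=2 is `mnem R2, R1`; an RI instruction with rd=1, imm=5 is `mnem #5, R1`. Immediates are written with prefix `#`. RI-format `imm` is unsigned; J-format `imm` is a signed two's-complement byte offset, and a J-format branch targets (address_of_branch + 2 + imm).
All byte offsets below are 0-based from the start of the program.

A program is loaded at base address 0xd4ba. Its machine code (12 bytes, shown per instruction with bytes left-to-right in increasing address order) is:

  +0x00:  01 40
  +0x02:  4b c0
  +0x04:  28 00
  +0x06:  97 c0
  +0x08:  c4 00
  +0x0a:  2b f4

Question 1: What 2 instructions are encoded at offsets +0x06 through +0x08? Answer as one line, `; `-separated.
lw R3, R3; rts

@+06  big-endian(97 c0) = 0x97c0
  top 6b → 0x25 → lw [RR]
  [9:8] rd=3 = R3
  [7:6] rs=3 = R3
@+08  big-endian(c4 00) = 0xc400
  top 6b → 0x31 → rts [N]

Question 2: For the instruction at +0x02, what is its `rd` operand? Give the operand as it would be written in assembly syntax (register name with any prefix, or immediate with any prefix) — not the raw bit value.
off 0x02: read 4b c0 as big → 0x4bc0
  op=0x4bc0>>10=0x12 ⇒ band (RR)
  rd: (w>>8)&0x3=0x3 → R3
  rs: (w>>6)&0x3=0x3 → R3

R3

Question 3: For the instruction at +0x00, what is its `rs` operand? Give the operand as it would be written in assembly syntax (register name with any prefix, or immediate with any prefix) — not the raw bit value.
R1

[00] 01 40 → 0x0140
  top 6b → 0x0 → sll [RR]
  [9:8] rd=1 = R1
  [7:6] rs=1 = R1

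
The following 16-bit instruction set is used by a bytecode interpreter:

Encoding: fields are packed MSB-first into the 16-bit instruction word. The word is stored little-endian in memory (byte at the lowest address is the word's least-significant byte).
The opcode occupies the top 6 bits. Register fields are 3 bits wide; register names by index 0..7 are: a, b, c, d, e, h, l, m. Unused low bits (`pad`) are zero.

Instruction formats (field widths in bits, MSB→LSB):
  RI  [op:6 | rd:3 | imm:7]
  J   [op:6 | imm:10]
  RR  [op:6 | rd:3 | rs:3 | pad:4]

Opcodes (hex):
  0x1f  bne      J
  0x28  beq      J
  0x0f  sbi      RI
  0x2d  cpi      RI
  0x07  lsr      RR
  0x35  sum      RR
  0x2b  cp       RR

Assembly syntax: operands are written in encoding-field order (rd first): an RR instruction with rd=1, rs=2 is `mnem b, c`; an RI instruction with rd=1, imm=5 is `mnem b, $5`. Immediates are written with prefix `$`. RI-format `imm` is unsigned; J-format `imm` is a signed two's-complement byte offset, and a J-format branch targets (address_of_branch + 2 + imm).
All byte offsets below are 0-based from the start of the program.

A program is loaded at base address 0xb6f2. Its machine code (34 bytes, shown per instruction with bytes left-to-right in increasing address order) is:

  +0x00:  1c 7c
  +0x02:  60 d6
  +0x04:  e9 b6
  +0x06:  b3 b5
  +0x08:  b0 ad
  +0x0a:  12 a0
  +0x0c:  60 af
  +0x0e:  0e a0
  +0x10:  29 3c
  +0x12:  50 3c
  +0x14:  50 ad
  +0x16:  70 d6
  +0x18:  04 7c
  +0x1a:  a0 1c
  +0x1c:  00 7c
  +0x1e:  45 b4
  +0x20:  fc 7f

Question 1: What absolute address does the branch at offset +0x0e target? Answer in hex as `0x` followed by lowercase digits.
0xb710

[0e] 0e a0 → 0xa00e
  top 6b → 0x28 → beq [J]
  [9:0] imm=14 = $14
  target = base 0xb6f2 + off 0x0e + 2 + imm 14 = 0xb710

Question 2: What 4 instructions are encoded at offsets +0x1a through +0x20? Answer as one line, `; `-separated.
off 0x1a: read a0 1c as little → 0x1ca0
  op=0x1ca0>>10=0x7 ⇒ lsr (RR)
  [9:7] rd=1 = b
  [6:4] rs=2 = c
off 0x1c: read 00 7c as little → 0x7c00
  op=0x7c00>>10=0x1f ⇒ bne (J)
  [9:0] imm=0 = $0
off 0x1e: read 45 b4 as little → 0xb445
  op=0xb445>>10=0x2d ⇒ cpi (RI)
  [9:7] rd=0 = a
  [6:0] imm=69 = $69
off 0x20: read fc 7f as little → 0x7ffc
  op=0x7ffc>>10=0x1f ⇒ bne (J)
  [9:0] imm=1020 (s10→-4) = $-4

lsr b, c; bne $0; cpi a, $69; bne $-4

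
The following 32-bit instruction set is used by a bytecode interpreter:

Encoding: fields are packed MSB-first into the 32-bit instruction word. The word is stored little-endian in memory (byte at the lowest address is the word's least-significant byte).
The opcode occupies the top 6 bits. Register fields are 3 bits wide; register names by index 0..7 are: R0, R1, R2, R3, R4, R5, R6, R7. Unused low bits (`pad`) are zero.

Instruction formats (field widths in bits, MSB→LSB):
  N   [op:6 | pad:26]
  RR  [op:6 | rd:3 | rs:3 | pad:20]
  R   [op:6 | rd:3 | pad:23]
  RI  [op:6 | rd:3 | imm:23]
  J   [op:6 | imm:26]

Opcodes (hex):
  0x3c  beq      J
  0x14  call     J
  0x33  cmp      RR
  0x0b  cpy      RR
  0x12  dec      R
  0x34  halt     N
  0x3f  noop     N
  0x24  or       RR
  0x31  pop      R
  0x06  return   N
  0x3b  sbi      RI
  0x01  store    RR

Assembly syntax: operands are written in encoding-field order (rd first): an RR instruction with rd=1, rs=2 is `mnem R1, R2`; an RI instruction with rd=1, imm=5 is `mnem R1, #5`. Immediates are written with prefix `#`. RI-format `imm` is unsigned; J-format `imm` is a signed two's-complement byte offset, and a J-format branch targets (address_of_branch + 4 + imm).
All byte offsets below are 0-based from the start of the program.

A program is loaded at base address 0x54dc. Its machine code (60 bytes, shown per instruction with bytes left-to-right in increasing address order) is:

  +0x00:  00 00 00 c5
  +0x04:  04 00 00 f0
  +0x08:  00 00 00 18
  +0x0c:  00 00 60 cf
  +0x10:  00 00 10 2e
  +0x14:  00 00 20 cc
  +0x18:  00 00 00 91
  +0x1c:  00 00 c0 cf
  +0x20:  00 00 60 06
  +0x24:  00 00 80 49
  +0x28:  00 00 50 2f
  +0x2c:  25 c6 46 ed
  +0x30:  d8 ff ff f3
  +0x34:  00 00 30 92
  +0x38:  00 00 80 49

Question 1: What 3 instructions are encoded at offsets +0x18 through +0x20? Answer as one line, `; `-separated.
or R2, R0; cmp R7, R4; store R4, R6

@+18  little-endian(00 00 00 91) = 0x91000000
  opcode bits[31:26]=0x24: or/RR
  rd: (w>>23)&0x7=0x2 → R2
  rs: (w>>20)&0x7=0x0 → R0
@+1c  little-endian(00 00 c0 cf) = 0xcfc00000
  opcode bits[31:26]=0x33: cmp/RR
  rd: (w>>23)&0x7=0x7 → R7
  rs: (w>>20)&0x7=0x4 → R4
@+20  little-endian(00 00 60 06) = 0x06600000
  opcode bits[31:26]=0x1: store/RR
  rd: (w>>23)&0x7=0x4 → R4
  rs: (w>>20)&0x7=0x6 → R6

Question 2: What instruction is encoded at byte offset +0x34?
+0x34: 00 00 30 92 ⇒ word 0x92300000 (little)
  top 6b → 0x24 → or [RR]
  [25:23] rd=4 = R4
  [22:20] rs=3 = R3

or R4, R3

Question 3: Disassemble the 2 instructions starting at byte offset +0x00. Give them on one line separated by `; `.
pop R2; beq #4

@+00  little-endian(00 00 00 c5) = 0xc5000000
  top 6b → 0x31 → pop [R]
  rd: (w>>23)&0x7=0x2 → R2
@+04  little-endian(04 00 00 f0) = 0xf0000004
  top 6b → 0x3c → beq [J]
  imm: (w>>0)&0x3ffffff=0x4 → #4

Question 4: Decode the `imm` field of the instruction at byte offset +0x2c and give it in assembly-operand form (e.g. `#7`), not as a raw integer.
#4638245

[2c] 25 c6 46 ed → 0xed46c625
  top 6b → 0x3b → sbi [RI]
  rd: (w>>23)&0x7=0x2 → R2
  imm: (w>>0)&0x7fffff=0x46c625 → #4638245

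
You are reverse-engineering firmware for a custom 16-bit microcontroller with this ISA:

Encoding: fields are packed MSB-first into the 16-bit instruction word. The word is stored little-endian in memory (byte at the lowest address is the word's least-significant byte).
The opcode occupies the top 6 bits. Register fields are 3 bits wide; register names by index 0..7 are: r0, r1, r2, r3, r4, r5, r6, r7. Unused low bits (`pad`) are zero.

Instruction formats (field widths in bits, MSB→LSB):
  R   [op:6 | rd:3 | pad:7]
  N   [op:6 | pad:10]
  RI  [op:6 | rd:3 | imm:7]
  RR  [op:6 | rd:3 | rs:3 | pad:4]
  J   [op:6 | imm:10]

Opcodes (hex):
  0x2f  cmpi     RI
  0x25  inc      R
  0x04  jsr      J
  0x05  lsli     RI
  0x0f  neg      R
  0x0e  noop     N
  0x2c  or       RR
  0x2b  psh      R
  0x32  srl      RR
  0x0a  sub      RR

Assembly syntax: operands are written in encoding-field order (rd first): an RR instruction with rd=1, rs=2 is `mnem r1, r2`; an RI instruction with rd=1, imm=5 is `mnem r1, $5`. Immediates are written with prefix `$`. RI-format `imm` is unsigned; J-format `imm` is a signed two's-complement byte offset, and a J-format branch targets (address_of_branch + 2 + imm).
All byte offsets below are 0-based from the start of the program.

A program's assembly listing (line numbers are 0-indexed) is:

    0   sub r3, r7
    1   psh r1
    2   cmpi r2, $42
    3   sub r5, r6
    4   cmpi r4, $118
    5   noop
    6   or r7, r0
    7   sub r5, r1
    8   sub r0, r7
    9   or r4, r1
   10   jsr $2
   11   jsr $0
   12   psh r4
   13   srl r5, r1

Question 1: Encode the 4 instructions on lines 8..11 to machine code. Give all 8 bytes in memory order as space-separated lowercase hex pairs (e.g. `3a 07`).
L8: sub op=0xa:6|rd=0:3|rs=7:3|pad=0:4 ⇒ 0x2870 ⇒ little 70 28
L9: or op=0x2c:6|rd=4:3|rs=1:3|pad=0:4 ⇒ 0xb210 ⇒ little 10 b2
L10: jsr op=0x4:6|imm=2:10 ⇒ 0x1002 ⇒ little 02 10
L11: jsr op=0x4:6|imm=0:10 ⇒ 0x1000 ⇒ little 00 10

70 28 10 b2 02 10 00 10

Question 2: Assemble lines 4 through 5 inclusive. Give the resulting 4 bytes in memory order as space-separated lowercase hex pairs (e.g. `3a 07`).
L4: cmpi op=0x2f:6|rd=4:3|imm=118:7 ⇒ 0xbe76 ⇒ little 76 be
L5: noop op=0xe:6|pad=0:10 ⇒ 0x3800 ⇒ little 00 38

76 be 00 38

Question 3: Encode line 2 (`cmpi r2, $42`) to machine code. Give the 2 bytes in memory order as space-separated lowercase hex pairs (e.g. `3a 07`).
2a bd

L2: cmpi op=0x2f:6|rd=2:3|imm=42:7 ⇒ 0xbd2a ⇒ little 2a bd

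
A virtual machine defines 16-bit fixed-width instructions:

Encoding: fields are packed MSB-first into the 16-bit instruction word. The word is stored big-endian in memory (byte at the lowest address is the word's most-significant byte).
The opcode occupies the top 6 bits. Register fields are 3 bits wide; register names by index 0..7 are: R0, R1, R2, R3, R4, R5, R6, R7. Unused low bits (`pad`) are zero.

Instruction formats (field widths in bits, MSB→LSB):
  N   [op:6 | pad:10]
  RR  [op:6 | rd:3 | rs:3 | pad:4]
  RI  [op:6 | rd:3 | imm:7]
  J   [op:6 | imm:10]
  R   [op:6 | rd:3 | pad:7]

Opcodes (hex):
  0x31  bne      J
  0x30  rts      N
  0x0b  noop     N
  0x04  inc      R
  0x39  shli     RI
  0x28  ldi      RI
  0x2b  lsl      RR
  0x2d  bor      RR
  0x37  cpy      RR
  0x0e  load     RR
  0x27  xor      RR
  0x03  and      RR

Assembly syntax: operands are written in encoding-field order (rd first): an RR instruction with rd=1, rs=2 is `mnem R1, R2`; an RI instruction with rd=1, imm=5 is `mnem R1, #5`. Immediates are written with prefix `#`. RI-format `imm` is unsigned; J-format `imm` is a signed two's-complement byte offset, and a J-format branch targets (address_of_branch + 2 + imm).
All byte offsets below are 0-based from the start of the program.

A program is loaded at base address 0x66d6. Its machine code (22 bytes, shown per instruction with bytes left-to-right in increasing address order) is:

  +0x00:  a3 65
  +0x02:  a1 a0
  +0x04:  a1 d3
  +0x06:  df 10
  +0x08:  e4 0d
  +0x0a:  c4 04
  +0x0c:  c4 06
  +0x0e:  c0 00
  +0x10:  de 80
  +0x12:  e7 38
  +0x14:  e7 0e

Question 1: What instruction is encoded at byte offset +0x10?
+0x10: de 80 ⇒ word 0xde80 (big)
  top 6b → 0x37 → cpy [RR]
  rd: (w>>7)&0x7=0x5 → R5
  rs: (w>>4)&0x7=0x0 → R0

cpy R5, R0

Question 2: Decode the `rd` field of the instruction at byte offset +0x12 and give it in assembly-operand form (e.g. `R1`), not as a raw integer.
[12] e7 38 → 0xe738
  op=0xe738>>10=0x39 ⇒ shli (RI)
  rd: (w>>7)&0x7=0x6 → R6
  imm: (w>>0)&0x7f=0x38 → #56

R6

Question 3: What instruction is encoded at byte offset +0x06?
off 0x06: read df 10 as big → 0xdf10
  op=0xdf10>>10=0x37 ⇒ cpy (RR)
  [9:7] rd=6 = R6
  [6:4] rs=1 = R1

cpy R6, R1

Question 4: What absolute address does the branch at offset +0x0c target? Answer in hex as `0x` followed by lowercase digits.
[0c] c4 06 → 0xc406
  opcode bits[15:10]=0x31: bne/J
  imm: (w>>0)&0x3ff=0x6 → #6
  target = base 0x66d6 + off 0x0c + 2 + imm 6 = 0x66ea

0x66ea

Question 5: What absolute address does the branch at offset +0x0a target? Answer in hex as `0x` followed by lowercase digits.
0x66e6

off 0x0a: read c4 04 as big → 0xc404
  opcode bits[15:10]=0x31: bne/J
  imm@[9:0]=0x4 ⇒ #4
  target = base 0x66d6 + off 0x0a + 2 + imm 4 = 0x66e6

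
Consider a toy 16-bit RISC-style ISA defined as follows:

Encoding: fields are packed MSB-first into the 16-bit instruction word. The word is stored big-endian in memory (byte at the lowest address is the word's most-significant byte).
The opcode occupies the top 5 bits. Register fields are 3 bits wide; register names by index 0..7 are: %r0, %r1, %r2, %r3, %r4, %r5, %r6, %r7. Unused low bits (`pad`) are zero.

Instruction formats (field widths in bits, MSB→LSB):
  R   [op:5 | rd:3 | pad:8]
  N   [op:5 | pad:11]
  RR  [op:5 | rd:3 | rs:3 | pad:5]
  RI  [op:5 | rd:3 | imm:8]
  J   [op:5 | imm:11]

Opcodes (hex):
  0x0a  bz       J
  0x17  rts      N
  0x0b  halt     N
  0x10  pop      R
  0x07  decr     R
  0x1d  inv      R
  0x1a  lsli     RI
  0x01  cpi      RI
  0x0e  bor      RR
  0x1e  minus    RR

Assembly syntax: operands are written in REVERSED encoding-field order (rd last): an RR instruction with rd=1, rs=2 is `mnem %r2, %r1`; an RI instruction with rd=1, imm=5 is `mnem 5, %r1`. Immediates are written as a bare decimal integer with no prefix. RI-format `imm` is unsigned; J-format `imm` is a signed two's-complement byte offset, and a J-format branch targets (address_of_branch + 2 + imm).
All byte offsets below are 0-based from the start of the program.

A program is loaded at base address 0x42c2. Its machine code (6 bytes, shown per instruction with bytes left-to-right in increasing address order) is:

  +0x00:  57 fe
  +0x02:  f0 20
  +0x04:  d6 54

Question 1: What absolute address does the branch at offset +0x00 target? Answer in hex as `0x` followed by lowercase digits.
@+00  big-endian(57 fe) = 0x57fe
  opcode bits[15:11]=0xa: bz/J
  imm@[10:0]=0x7fe (s11→-2) ⇒ -2
  target = base 0x42c2 + off 0x00 + 2 + imm -2 = 0x42c2

0x42c2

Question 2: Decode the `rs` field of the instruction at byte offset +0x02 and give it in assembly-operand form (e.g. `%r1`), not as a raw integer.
+0x02: f0 20 ⇒ word 0xf020 (big)
  op=0xf020>>11=0x1e ⇒ minus (RR)
  rd@[10:8]=0x0 ⇒ %r0
  rs@[7:5]=0x1 ⇒ %r1

%r1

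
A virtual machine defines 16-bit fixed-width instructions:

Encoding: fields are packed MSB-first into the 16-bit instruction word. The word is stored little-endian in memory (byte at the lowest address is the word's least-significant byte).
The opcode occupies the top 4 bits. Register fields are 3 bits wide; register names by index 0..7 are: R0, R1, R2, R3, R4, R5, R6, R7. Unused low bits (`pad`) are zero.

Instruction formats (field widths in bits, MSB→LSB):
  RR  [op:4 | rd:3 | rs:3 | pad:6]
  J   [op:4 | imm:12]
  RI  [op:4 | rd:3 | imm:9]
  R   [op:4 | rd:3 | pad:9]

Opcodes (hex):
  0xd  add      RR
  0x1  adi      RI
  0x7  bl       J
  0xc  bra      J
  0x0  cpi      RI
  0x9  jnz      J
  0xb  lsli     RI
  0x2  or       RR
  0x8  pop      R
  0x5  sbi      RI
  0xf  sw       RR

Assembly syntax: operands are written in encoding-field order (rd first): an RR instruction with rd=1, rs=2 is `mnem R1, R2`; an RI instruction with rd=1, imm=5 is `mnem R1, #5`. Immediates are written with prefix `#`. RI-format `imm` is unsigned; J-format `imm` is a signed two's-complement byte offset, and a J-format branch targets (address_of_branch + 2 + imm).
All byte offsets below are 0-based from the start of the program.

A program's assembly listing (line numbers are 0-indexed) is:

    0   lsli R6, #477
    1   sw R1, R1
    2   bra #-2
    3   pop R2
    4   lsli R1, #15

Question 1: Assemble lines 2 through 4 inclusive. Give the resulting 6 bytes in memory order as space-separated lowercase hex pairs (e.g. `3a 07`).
line 2 (bra): pack op=0xc:4|imm=-2:12 = 0xcffe; little→ fe cf
line 3 (pop): pack op=0x8:4|rd=2:3|pad=0:9 = 0x8400; little→ 00 84
line 4 (lsli): pack op=0xb:4|rd=1:3|imm=15:9 = 0xb20f; little→ 0f b2

fe cf 00 84 0f b2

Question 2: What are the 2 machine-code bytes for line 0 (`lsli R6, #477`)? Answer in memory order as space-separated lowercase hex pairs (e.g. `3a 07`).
dd bd

line 0 (lsli): pack op=0xb:4|rd=6:3|imm=477:9 = 0xbddd; little→ dd bd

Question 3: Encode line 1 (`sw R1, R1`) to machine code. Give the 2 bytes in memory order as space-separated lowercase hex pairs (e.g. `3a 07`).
40 f2

1. sw fields op=0xf:4|rd=1:3|rs=1:3|pad=0:6 → word f240h → 40 f2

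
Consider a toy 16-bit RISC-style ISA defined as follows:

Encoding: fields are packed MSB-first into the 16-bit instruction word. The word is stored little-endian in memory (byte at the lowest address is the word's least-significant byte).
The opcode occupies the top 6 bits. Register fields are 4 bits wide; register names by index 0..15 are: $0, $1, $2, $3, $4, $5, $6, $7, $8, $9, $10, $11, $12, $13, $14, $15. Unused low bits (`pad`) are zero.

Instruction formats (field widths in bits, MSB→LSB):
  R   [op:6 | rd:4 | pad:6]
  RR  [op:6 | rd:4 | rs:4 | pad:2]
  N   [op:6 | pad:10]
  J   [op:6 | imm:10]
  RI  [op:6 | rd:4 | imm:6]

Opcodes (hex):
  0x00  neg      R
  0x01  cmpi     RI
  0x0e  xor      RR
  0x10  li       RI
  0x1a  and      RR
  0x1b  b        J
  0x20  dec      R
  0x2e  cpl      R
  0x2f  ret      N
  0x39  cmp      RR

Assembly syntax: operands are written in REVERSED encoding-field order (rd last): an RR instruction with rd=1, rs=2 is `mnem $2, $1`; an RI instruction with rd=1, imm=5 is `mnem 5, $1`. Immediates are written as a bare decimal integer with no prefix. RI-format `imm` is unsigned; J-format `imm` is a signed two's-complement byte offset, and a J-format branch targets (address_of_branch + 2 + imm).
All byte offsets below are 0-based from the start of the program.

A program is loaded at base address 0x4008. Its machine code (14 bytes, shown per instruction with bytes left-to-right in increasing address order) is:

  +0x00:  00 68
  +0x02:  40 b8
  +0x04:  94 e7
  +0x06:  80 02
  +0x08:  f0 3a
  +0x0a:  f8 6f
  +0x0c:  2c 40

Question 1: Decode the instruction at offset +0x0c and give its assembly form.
li 44, $0

[0c] 2c 40 → 0x402c
  top 6b → 0x10 → li [RI]
  rd: (w>>6)&0xf=0x0 → $0
  imm: (w>>0)&0x3f=0x2c → 44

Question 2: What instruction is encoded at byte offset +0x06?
[06] 80 02 → 0x0280
  op=0x0280>>10=0x0 ⇒ neg (R)
  [9:6] rd=10 = $10

neg $10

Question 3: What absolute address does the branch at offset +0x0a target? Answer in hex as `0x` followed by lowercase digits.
off 0x0a: read f8 6f as little → 0x6ff8
  top 6b → 0x1b → b [J]
  imm: (w>>0)&0x3ff=0x3f8 (s10→-8) → -8
  target = base 0x4008 + off 0x0a + 2 + imm -8 = 0x400c

0x400c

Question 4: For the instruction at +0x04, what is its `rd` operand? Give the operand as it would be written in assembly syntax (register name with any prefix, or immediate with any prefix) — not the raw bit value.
$14

+0x04: 94 e7 ⇒ word 0xe794 (little)
  op=0xe794>>10=0x39 ⇒ cmp (RR)
  rd@[9:6]=0xe ⇒ $14
  rs@[5:2]=0x5 ⇒ $5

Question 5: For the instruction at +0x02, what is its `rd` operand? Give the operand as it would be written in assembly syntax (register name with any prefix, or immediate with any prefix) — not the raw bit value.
$1

+0x02: 40 b8 ⇒ word 0xb840 (little)
  opcode bits[15:10]=0x2e: cpl/R
  rd@[9:6]=0x1 ⇒ $1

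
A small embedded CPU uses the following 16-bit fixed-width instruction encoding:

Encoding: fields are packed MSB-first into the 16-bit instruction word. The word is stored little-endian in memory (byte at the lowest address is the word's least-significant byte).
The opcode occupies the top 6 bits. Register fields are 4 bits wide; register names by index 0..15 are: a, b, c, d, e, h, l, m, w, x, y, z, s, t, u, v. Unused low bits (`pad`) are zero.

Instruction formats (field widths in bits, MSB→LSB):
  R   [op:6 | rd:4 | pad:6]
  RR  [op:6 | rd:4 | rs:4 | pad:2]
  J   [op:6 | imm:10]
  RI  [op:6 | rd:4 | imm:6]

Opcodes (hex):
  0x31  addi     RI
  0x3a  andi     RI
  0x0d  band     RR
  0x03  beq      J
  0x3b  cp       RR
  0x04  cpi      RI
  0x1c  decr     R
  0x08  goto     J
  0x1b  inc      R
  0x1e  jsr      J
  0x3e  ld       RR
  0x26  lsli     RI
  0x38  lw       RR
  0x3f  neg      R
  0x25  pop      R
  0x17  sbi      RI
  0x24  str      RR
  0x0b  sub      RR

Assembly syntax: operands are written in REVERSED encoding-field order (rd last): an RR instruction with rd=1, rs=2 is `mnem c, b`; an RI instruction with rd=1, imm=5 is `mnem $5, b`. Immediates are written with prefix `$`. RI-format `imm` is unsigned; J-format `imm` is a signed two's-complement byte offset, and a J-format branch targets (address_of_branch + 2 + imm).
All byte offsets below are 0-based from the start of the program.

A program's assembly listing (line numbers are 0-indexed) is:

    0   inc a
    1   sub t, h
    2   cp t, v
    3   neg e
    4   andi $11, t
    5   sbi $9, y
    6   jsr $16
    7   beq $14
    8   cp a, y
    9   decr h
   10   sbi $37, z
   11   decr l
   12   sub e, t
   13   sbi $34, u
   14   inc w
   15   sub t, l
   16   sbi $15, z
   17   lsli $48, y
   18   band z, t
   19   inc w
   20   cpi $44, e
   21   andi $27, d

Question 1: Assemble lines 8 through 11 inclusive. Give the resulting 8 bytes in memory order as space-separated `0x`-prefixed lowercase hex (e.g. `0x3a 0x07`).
0x80 0xee 0x40 0x71 0xe5 0x5e 0x80 0x71

8. cp fields op=0x3b:6|rd=10:4|rs=0:4|pad=0:2 → word ee80h → 80 ee
9. decr fields op=0x1c:6|rd=5:4|pad=0:6 → word 7140h → 40 71
10. sbi fields op=0x17:6|rd=11:4|imm=37:6 → word 5ee5h → e5 5e
11. decr fields op=0x1c:6|rd=6:4|pad=0:6 → word 7180h → 80 71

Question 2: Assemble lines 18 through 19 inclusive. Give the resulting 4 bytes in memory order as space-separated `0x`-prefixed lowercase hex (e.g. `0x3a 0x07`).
L18: band op=0xd:6|rd=13:4|rs=11:4|pad=0:2 ⇒ 0x376c ⇒ little 6c 37
L19: inc op=0x1b:6|rd=8:4|pad=0:6 ⇒ 0x6e00 ⇒ little 00 6e

0x6c 0x37 0x00 0x6e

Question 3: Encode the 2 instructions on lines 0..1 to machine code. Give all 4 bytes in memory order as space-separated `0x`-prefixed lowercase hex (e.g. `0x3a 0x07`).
0x00 0x6c 0x74 0x2d

line 0 (inc): pack op=0x1b:6|rd=0:4|pad=0:6 = 0x6c00; little→ 00 6c
line 1 (sub): pack op=0xb:6|rd=5:4|rs=13:4|pad=0:2 = 0x2d74; little→ 74 2d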